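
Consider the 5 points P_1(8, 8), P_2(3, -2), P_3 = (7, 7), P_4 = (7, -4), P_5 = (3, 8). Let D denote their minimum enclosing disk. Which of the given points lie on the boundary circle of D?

P_1, P_4, P_5

The minimum enclosing circle of a finite set is fixed by two of the points (as a diameter) or three (as a circumcircle).
The minimum enclosing circle is determined by three boundary points: P_1, P_4, P_5.
Their circumcentre is (5.5, 13/6) with r² = 725/18.
The farthest remaining point P_3 is at distance² 461/18 ≤ 725/18.
The points at distance exactly r from the centre are P_1, P_4, P_5 — 3 points.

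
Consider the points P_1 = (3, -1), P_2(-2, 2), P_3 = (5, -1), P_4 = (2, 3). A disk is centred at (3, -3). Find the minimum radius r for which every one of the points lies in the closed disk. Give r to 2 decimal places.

7.07

The required radius is the distance from (3, -3) to the farthest point.
Squared distances: 4, 50, 8, 37.
Maximum is 50, attained at P_2.
r = √50 ≈ 7.07.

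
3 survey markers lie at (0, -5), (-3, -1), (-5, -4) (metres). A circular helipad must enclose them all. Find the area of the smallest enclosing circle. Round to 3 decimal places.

22.964

Call the three points A, B, C in the order given.
Side lengths²: AB² = 25, AC² = 26, BC² = 13.
Since AC² = 26 < 25 + 13 = 38, the triangle is acute, so the smallest enclosing circle is the circumcircle.
Circumcentre = (-79/34, -123/34), r² = 4225/578.
Area = π·r² = π·4225/578 ≈ 22.964.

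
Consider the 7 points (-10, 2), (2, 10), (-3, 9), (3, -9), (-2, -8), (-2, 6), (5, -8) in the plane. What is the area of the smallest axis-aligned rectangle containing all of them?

x ranges over [-10, 5], width 15.
y ranges over [-9, 10], height 19.
Area = 15 × 19 = 285.

285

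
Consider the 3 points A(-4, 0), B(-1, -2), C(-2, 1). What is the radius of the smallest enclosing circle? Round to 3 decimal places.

1.821

Side lengths²: AB² = 13, AC² = 5, BC² = 10.
Since AB² = 13 < 10 + 5 = 15, the triangle is acute, so the smallest enclosing circle is the circumcircle.
Circumcentre = (-33/14, -11/14), r² = 325/98.
r = √(325/98) ≈ 1.821.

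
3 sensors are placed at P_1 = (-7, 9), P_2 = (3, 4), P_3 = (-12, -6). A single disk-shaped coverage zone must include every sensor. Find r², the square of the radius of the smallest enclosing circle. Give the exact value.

Side lengths²: P_1P_2² = 125, P_1P_3² = 250, P_2P_3² = 325.
Since P_2P_3² = 325 < 250 + 125 = 375, the triangle is acute, so the smallest enclosing circle is the circumcircle.
Circumcentre = (-73/14, 1/14), r² = 8125/98.

8125/98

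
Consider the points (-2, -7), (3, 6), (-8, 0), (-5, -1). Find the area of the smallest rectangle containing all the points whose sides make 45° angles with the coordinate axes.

117

In coordinates u = x + y, v = x − y the rectangle is axis-aligned; the map (x,y)→(u,v) scales areas by 2.
u-values: -9, 9, -8, -6; range = 9 − (-9) = 18.
v-values: 5, -3, -8, -4; range = 5 − (-8) = 13.
Area = (18 × 13) / 2 = 117.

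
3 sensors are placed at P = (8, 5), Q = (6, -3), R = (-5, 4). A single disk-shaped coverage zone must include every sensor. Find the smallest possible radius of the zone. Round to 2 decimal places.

6.87

Side lengths²: PQ² = 68, PR² = 170, QR² = 170.
Since QR² = 170 < 170 + 68 = 238, the triangle is acute, so the smallest enclosing circle is the circumcircle.
Circumcentre = (5/3, 7/3), r² = 425/9.
r = √(425/9) ≈ 6.87.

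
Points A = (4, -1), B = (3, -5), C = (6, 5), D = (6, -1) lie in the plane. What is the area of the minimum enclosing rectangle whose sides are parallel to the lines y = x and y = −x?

In coordinates u = x + y, v = x − y the rectangle is axis-aligned; the map (x,y)→(u,v) scales areas by 2.
u-values: 3, -2, 11, 5; range = 11 − (-2) = 13.
v-values: 5, 8, 1, 7; range = 8 − 1 = 7.
Area = (13 × 7) / 2 = 45.5.

45.5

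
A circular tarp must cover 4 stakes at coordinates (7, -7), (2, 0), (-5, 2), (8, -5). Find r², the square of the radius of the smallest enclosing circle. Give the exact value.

By Welzl's lemma the MEC is supported by two points (diametrically opposite) or three points (on a circumcircle).
The farthest pair is (7, -7)–(-5, 2) with squared distance 225. The circle on this segment as diameter has centre (1, -2.5) and r² = 225/4 = 56.25.
Check (2, 0): distance² to centre = 7.25 ≤ 56.25, so it lies inside.
All remaining points lie in this disk, and no smaller disk contains both endpoints, so this is the minimum enclosing circle.

56.25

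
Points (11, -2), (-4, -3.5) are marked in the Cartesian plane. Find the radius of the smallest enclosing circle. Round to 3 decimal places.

7.537

The smallest circle enclosing two points has them as diameter endpoints.
Centre = midpoint = (3.5, -2.75); r² = |(11, -2)−(-4, -3.5)|²/4 = 227.25/4 = 56.8125.
r = √(56.8125) ≈ 7.537.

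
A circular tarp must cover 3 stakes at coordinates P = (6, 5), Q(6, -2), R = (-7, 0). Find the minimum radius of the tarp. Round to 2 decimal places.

7.05

Side lengths²: PQ² = 49, PR² = 194, QR² = 173.
Since PR² = 194 < 173 + 49 = 222, the triangle is acute, so the smallest enclosing circle is the circumcircle.
Circumcentre = (-3/26, 1.5), r² = 16781/338.
r = √(16781/338) ≈ 7.05.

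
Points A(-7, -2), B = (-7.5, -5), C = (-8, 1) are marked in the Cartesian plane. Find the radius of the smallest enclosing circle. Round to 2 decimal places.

3.01

Side lengths²: AB² = 9.25, AC² = 10, BC² = 36.25.
Since BC² = 36.25 ≥ 10 + 9.25 = 19.25, the angle opposite BC is not acute, so the smallest enclosing circle has BC as diameter.
Centre = midpoint of BC = (-7.75, -2), r² = 36.25/4 = 9.0625.
r = √(9.0625) ≈ 3.01.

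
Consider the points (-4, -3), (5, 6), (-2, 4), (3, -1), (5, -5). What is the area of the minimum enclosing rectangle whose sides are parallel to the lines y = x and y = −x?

144

In coordinates u = x + y, v = x − y the rectangle is axis-aligned; the map (x,y)→(u,v) scales areas by 2.
u-values: -7, 11, 2, 2, 0; range = 11 − (-7) = 18.
v-values: -1, -1, -6, 4, 10; range = 10 − (-6) = 16.
Area = (18 × 16) / 2 = 144.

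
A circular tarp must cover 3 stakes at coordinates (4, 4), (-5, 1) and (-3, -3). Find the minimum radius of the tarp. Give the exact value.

Call the three points A, B, C in the order given.
Side lengths²: AB² = 90, AC² = 98, BC² = 20.
Since AC² = 98 < 90 + 20 = 110, the triangle is acute, so the smallest enclosing circle is the circumcircle.
Circumcentre = (0, 1), r² = 25.
r = √25 = 5.

5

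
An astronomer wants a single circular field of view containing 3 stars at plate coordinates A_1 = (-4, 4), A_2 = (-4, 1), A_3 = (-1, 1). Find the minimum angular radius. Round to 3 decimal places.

2.121

Side lengths²: A_1A_2² = 9, A_1A_3² = 18, A_2A_3² = 9.
Since A_1A_3² = 18 ≥ 9 + 9 = 18, the angle opposite A_1A_3 is not acute, so the smallest enclosing circle has A_1A_3 as diameter.
Centre = midpoint of A_1A_3 = (-2.5, 2.5), r² = 18/4 = 4.5.
r = √(4.5) ≈ 2.121.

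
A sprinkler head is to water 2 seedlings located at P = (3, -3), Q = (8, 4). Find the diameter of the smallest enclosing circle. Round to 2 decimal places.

The smallest circle enclosing two points has them as diameter endpoints.
Centre = midpoint = (5.5, 0.5); r² = |PQ|²/4 = 74/4 = 18.5.
Diameter = 2r = 2√(18.5) ≈ 8.60.

8.60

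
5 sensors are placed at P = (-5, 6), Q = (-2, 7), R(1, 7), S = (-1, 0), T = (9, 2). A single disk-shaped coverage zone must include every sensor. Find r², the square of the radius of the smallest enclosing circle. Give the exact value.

The minimum enclosing circle of a finite set is fixed by two of the points (as a diameter) or three (as a circumcircle).
The farthest pair is P–T with squared distance 212. The circle on this segment as diameter has centre (2, 4) and r² = 212/4 = 53.
Check Q: distance² to centre = 25 ≤ 53, so it lies inside.
All remaining points lie in this disk, and no smaller disk contains both endpoints, so this is the minimum enclosing circle.

53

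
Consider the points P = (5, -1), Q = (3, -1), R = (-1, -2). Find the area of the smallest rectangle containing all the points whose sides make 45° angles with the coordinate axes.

17.5

In coordinates u = x + y, v = x − y the rectangle is axis-aligned; the map (x,y)→(u,v) scales areas by 2.
u-values: 4, 2, -3; range = 4 − (-3) = 7.
v-values: 6, 4, 1; range = 6 − 1 = 5.
Area = (7 × 5) / 2 = 17.5.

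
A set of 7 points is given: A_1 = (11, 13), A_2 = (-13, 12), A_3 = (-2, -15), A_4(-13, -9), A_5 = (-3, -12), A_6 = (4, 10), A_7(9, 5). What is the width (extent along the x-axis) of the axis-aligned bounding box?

24

max x = 11, min x = -13, so width = 24.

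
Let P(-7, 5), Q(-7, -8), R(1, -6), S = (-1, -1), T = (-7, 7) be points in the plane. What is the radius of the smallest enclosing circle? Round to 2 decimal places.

The minimum enclosing circle is determined by three boundary points: Q, R, T.
Their circumcentre is (-4.625, -0.5) with r² = 61.890625.
The farthest remaining point P is at distance² 35.890625 ≤ 61.890625.
r = √(61.890625) ≈ 7.87.

7.87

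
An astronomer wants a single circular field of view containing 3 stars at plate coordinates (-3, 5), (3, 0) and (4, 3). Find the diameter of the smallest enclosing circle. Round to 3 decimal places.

7.818

Call the three points A, B, C in the order given.
Side lengths²: AB² = 61, AC² = 53, BC² = 10.
Since AB² = 61 < 53 + 10 = 63, the triangle is acute, so the smallest enclosing circle is the circumcircle.
Circumcentre = (5/46, 121/46), r² = 16165/1058.
Diameter = 2r = 2√(16165/1058) ≈ 7.818.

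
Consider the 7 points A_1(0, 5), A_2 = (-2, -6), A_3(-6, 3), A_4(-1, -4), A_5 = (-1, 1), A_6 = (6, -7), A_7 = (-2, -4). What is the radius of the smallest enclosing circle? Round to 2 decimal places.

The minimum enclosing circle of a finite set is fixed by two of the points (as a diameter) or three (as a circumcircle).
The farthest pair is A_3–A_6 with squared distance 244. The circle on this segment as diameter has centre (0, -2) and r² = 244/4 = 61.
Check A_1: distance² to centre = 49 ≤ 61, so it lies inside.
All remaining points lie in this disk, and no smaller disk contains both endpoints, so this is the minimum enclosing circle.
r = √61 ≈ 7.81.

7.81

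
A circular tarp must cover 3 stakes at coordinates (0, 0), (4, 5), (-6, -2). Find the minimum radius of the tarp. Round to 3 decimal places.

Call the three points A, B, C in the order given.
Side lengths²: AB² = 41, AC² = 40, BC² = 149.
Since BC² = 149 ≥ 41 + 40 = 81, the angle opposite BC is not acute, so the smallest enclosing circle has BC as diameter.
Centre = midpoint of BC = (-1, 1.5), r² = 149/4 = 37.25.
r = √(37.25) ≈ 6.103.

6.103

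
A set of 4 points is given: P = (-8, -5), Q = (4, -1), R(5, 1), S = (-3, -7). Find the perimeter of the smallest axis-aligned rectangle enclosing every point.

Width = max x − min x = 5 − (-8) = 13.
Height = max y − min y = 1 − (-7) = 8.
Perimeter = 2(13 + 8) = 42.

42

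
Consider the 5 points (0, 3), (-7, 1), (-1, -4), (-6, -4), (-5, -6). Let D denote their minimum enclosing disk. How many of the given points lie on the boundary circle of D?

3

The farthest pair is (0, 3)–(-5, -6) with squared distance 106. The circle on this segment as diameter has centre (-2.5, -1.5) and r² = 106/4 = 26.5.
Check (-7, 1): distance² to centre = 26.5 ≤ 26.5, so it lies inside.
All remaining points lie in this disk, and no smaller disk contains both endpoints, so this is the minimum enclosing circle.
The points at distance exactly r from the centre are (0, 3), (-7, 1), (-5, -6) — 3 points.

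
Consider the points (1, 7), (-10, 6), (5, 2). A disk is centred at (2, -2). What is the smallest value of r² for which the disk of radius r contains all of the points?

The required radius is the distance from (2, -2) to the farthest point.
Squared distances: 82, 208, 25.
Maximum is 208, attained at (-10, 6).

208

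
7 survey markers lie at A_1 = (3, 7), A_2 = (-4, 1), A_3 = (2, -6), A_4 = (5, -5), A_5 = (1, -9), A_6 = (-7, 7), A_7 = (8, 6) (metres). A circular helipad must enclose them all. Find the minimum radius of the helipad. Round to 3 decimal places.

The minimum enclosing circle is determined by three boundary points: A_5, A_6, A_7.
Their circumcentre is (3/29, 16/29) with r² = 77405/841.
The farthest remaining point A_4 is at distance² 46085/841 ≤ 77405/841.
r = √(77405/841) ≈ 9.594.

9.594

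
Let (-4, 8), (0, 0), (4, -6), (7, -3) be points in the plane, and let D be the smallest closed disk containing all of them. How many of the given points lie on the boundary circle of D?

The farthest pair is (-4, 8)–(4, -6) with squared distance 260. The circle on this segment as diameter has centre (0, 1) and r² = 260/4 = 65.
Check (0, 0): distance² to centre = 1 ≤ 65, so it lies inside.
All remaining points lie in this disk, and no smaller disk contains both endpoints, so this is the minimum enclosing circle.
The points at distance exactly r from the centre are (-4, 8), (4, -6), (7, -3) — 3 points.

3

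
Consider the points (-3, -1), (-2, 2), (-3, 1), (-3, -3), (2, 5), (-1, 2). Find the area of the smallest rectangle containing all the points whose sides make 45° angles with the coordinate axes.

26

In coordinates u = x + y, v = x − y the rectangle is axis-aligned; the map (x,y)→(u,v) scales areas by 2.
u-values: -4, 0, -2, -6, 7, 1; range = 7 − (-6) = 13.
v-values: -2, -4, -4, 0, -3, -3; range = 0 − (-4) = 4.
Area = (13 × 4) / 2 = 26.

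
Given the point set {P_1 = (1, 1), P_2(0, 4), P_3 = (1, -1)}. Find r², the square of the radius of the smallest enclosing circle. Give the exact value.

Side lengths²: P_1P_2² = 10, P_1P_3² = 4, P_2P_3² = 26.
Since P_2P_3² = 26 ≥ 10 + 4 = 14, the angle opposite P_2P_3 is not acute, so the smallest enclosing circle has P_2P_3 as diameter.
Centre = midpoint of P_2P_3 = (0.5, 1.5), r² = 26/4 = 6.5.

6.5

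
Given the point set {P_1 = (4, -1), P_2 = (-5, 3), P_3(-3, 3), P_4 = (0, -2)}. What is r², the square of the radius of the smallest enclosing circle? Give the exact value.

The farthest pair is P_1–P_2 with squared distance 97. The circle on this segment as diameter has centre (-0.5, 1) and r² = 97/4 = 24.25.
Check P_3: distance² to centre = 10.25 ≤ 24.25, so it lies inside.
All remaining points lie in this disk, and no smaller disk contains both endpoints, so this is the minimum enclosing circle.

24.25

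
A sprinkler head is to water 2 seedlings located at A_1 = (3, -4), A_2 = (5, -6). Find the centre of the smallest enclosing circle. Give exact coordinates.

The smallest circle enclosing two points has them as diameter endpoints.
Centre = midpoint = (4, -5); r² = |A_1A_2|²/4 = 8/4 = 2.
Centre = (4, -5).

(4, -5)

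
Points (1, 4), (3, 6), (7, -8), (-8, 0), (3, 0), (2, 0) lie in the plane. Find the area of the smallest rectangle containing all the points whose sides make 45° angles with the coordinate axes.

195.5

In coordinates u = x + y, v = x − y the rectangle is axis-aligned; the map (x,y)→(u,v) scales areas by 2.
u-values: 5, 9, -1, -8, 3, 2; range = 9 − (-8) = 17.
v-values: -3, -3, 15, -8, 3, 2; range = 15 − (-8) = 23.
Area = (17 × 23) / 2 = 195.5.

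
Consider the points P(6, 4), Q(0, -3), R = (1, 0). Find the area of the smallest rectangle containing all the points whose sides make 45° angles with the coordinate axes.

In coordinates u = x + y, v = x − y the rectangle is axis-aligned; the map (x,y)→(u,v) scales areas by 2.
u-values: 10, -3, 1; range = 10 − (-3) = 13.
v-values: 2, 3, 1; range = 3 − 1 = 2.
Area = (13 × 2) / 2 = 13.

13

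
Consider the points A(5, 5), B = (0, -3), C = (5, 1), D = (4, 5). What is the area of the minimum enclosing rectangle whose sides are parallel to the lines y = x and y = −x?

32.5

In coordinates u = x + y, v = x − y the rectangle is axis-aligned; the map (x,y)→(u,v) scales areas by 2.
u-values: 10, -3, 6, 9; range = 10 − (-3) = 13.
v-values: 0, 3, 4, -1; range = 4 − (-1) = 5.
Area = (13 × 5) / 2 = 32.5.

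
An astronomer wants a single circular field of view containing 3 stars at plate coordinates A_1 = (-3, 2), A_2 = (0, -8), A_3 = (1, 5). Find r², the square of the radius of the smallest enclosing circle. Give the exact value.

Side lengths²: A_1A_2² = 109, A_1A_3² = 25, A_2A_3² = 170.
Since A_2A_3² = 170 ≥ 109 + 25 = 134, the angle opposite A_2A_3 is not acute, so the smallest enclosing circle has A_2A_3 as diameter.
Centre = midpoint of A_2A_3 = (0.5, -1.5), r² = 170/4 = 42.5.

42.5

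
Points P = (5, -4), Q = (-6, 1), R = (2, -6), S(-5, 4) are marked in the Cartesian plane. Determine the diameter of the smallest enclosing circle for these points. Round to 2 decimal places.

12.81

The minimum enclosing circle of a finite set is fixed by two of the points (as a diameter) or three (as a circumcircle).
The farthest pair is P–S with squared distance 164. The circle on this segment as diameter has centre (0, 0) and r² = 164/4 = 41.
Check Q: distance² to centre = 37 ≤ 41, so it lies inside.
All remaining points lie in this disk, and no smaller disk contains both endpoints, so this is the minimum enclosing circle.
Diameter = 2r = 2√41 ≈ 12.81.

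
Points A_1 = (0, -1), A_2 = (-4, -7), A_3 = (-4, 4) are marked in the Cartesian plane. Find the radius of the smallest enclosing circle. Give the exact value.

Side lengths²: A_1A_2² = 52, A_1A_3² = 41, A_2A_3² = 121.
Since A_2A_3² = 121 ≥ 52 + 41 = 93, the angle opposite A_2A_3 is not acute, so the smallest enclosing circle has A_2A_3 as diameter.
Centre = midpoint of A_2A_3 = (-4, -1.5), r² = 121/4 = 30.25.
r = √(30.25) = 5.5.

5.5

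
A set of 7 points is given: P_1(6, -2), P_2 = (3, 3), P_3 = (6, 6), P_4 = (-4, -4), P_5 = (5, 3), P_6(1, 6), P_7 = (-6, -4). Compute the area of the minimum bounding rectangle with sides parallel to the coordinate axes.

120

x ranges over [-6, 6], width 12.
y ranges over [-4, 6], height 10.
Area = 12 × 10 = 120.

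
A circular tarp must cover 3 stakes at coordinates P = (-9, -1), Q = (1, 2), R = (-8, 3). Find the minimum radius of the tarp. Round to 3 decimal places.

Side lengths²: PQ² = 109, PR² = 17, QR² = 82.
Since PQ² = 109 ≥ 82 + 17 = 99, the angle opposite PQ is not acute, so the smallest enclosing circle has PQ as diameter.
Centre = midpoint of PQ = (-4, 0.5), r² = 109/4 = 27.25.
r = √(27.25) ≈ 5.220.

5.220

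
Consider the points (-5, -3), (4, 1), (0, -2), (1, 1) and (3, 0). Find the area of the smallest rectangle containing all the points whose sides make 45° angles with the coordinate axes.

In coordinates u = x + y, v = x − y the rectangle is axis-aligned; the map (x,y)→(u,v) scales areas by 2.
u-values: -8, 5, -2, 2, 3; range = 5 − (-8) = 13.
v-values: -2, 3, 2, 0, 3; range = 3 − (-2) = 5.
Area = (13 × 5) / 2 = 32.5.

32.5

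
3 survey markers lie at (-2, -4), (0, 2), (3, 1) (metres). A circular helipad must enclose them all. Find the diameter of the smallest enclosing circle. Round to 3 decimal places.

7.071

Call the three points A, B, C in the order given.
Side lengths²: AB² = 40, AC² = 50, BC² = 10.
Since AC² = 50 ≥ 40 + 10 = 50, the angle opposite AC is not acute, so the smallest enclosing circle has AC as diameter.
Centre = midpoint of AC = (0.5, -1.5), r² = 50/4 = 12.5.
Diameter = 2r = 2√(12.5) ≈ 7.071.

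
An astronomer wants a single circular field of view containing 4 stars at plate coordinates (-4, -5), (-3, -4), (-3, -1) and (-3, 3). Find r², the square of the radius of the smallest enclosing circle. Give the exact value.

The minimum enclosing circle of a finite set is fixed by two of the points (as a diameter) or three (as a circumcircle).
The farthest pair is (-4, -5)–(-3, 3) with squared distance 65. The circle on this segment as diameter has centre (-3.5, -1) and r² = 65/4 = 16.25.
Check (-3, -4): distance² to centre = 9.25 ≤ 16.25, so it lies inside.
All remaining points lie in this disk, and no smaller disk contains both endpoints, so this is the minimum enclosing circle.

16.25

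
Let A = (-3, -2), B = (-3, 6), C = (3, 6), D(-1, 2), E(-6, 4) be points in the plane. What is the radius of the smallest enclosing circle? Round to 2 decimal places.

The minimum enclosing circle is determined by three boundary points: A, C, E.
Their circumcentre is (-1, 2.75) with r² = 26.5625.
The farthest remaining point B is at distance² 14.5625 ≤ 26.5625.
r = √(26.5625) ≈ 5.15.

5.15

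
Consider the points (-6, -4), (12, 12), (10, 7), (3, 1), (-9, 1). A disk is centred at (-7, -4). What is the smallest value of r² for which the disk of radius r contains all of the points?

The required radius is the distance from (-7, -4) to the farthest point.
Squared distances: 1, 617, 410, 125, 29.
Maximum is 617, attained at (12, 12).

617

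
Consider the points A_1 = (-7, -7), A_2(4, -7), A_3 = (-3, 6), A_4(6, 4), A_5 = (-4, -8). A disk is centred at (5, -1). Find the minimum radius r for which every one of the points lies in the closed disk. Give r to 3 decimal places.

13.416

The required radius is the distance from (5, -1) to the farthest point.
Squared distances: 180, 37, 113, 26, 130.
Maximum is 180, attained at A_1.
r = √180 ≈ 13.416.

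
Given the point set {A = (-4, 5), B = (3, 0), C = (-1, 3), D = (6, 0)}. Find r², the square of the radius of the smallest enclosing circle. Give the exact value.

The farthest pair is A–D with squared distance 125. The circle on this segment as diameter has centre (1, 2.5) and r² = 125/4 = 31.25.
Check B: distance² to centre = 10.25 ≤ 31.25, so it lies inside.
All remaining points lie in this disk, and no smaller disk contains both endpoints, so this is the minimum enclosing circle.

31.25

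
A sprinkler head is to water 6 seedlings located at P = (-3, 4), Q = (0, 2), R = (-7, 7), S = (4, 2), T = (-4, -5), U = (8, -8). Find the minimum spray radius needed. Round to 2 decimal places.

A smallest enclosing disk is always determined by at most three of the input points on its boundary.
The farthest pair is R–U with squared distance 450. The circle on this segment as diameter has centre (0.5, -0.5) and r² = 450/4 = 112.5.
Check P: distance² to centre = 32.5 ≤ 112.5, so it lies inside.
All remaining points lie in this disk, and no smaller disk contains both endpoints, so this is the minimum enclosing circle.
r = √(112.5) ≈ 10.61.

10.61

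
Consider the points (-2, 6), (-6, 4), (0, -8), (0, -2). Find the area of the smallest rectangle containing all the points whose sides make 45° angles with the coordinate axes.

108

In coordinates u = x + y, v = x − y the rectangle is axis-aligned; the map (x,y)→(u,v) scales areas by 2.
u-values: 4, -2, -8, -2; range = 4 − (-8) = 12.
v-values: -8, -10, 8, 2; range = 8 − (-10) = 18.
Area = (12 × 18) / 2 = 108.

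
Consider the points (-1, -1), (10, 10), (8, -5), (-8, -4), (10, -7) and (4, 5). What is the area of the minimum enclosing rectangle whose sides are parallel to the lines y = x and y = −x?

In coordinates u = x + y, v = x − y the rectangle is axis-aligned; the map (x,y)→(u,v) scales areas by 2.
u-values: -2, 20, 3, -12, 3, 9; range = 20 − (-12) = 32.
v-values: 0, 0, 13, -4, 17, -1; range = 17 − (-4) = 21.
Area = (32 × 21) / 2 = 336.

336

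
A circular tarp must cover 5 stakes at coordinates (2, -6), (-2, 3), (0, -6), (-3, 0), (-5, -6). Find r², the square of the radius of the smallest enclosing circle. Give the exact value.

A smallest enclosing disk is always determined by at most three of the input points on its boundary.
The minimum enclosing circle is determined by three boundary points: (2, -6), (-2, 3), (-5, -6).
Their circumcentre is (-1.5, -13/6) with r² = 485/18.
The farthest remaining point (0, -6) is at distance² 305/18 ≤ 485/18.

485/18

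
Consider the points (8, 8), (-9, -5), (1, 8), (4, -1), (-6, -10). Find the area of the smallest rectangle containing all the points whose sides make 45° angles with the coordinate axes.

In coordinates u = x + y, v = x − y the rectangle is axis-aligned; the map (x,y)→(u,v) scales areas by 2.
u-values: 16, -14, 9, 3, -16; range = 16 − (-16) = 32.
v-values: 0, -4, -7, 5, 4; range = 5 − (-7) = 12.
Area = (32 × 12) / 2 = 192.

192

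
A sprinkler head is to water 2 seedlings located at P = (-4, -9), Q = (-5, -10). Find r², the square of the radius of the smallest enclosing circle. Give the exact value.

0.5

The smallest circle enclosing two points has them as diameter endpoints.
Centre = midpoint = (-4.5, -9.5); r² = |PQ|²/4 = 2/4 = 0.5.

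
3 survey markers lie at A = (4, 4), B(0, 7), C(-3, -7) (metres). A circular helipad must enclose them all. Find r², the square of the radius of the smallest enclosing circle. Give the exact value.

51.25

Side lengths²: AB² = 25, AC² = 170, BC² = 205.
Since BC² = 205 ≥ 170 + 25 = 195, the angle opposite BC is not acute, so the smallest enclosing circle has BC as diameter.
Centre = midpoint of BC = (-1.5, 0), r² = 205/4 = 51.25.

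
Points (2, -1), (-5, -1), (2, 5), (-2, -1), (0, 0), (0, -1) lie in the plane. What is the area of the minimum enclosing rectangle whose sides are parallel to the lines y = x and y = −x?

45.5

In coordinates u = x + y, v = x − y the rectangle is axis-aligned; the map (x,y)→(u,v) scales areas by 2.
u-values: 1, -6, 7, -3, 0, -1; range = 7 − (-6) = 13.
v-values: 3, -4, -3, -1, 0, 1; range = 3 − (-4) = 7.
Area = (13 × 7) / 2 = 45.5.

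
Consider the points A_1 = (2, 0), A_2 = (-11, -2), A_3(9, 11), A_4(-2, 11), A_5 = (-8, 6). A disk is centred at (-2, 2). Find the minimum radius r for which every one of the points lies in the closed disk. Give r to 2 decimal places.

The required radius is the distance from (-2, 2) to the farthest point.
Squared distances: 20, 97, 202, 81, 52.
Maximum is 202, attained at A_3.
r = √202 ≈ 14.21.

14.21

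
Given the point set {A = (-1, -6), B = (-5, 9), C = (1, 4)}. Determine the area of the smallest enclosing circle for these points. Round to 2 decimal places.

Side lengths²: AB² = 241, AC² = 104, BC² = 61.
Since AB² = 241 ≥ 104 + 61 = 165, the angle opposite AB is not acute, so the smallest enclosing circle has AB as diameter.
Centre = midpoint of AB = (-3, 1.5), r² = 241/4 = 60.25.
Area = π·r² = π·60.25 ≈ 189.28.

189.28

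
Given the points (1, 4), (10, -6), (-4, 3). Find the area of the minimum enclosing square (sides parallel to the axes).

The bounding box has width 14 and height 10.
An axis-aligned square enclosing the set must have side ≥ max(width, height).
So the minimum side is max(14, 10) = 14.
Area = 14² = 196.

196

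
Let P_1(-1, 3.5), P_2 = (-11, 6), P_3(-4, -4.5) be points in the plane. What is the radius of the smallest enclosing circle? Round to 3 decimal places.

6.351

Side lengths²: P_1P_2² = 106.25, P_1P_3² = 73, P_2P_3² = 159.25.
Since P_2P_3² = 159.25 < 106.25 + 73 = 179.25, the triangle is acute, so the smallest enclosing circle is the circumcircle.
Circumcentre = (-6.9, 1.15), r² = 40.3325.
r = √(40.3325) ≈ 6.351.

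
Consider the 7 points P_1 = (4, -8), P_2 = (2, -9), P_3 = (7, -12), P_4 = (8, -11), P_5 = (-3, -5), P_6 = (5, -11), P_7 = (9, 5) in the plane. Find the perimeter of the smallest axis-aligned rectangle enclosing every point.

Width = max x − min x = 9 − (-3) = 12.
Height = max y − min y = 5 − (-12) = 17.
Perimeter = 2(12 + 17) = 58.

58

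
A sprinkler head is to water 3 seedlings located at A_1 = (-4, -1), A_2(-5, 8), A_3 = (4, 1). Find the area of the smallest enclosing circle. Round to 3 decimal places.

103.966

Side lengths²: A_1A_2² = 82, A_1A_3² = 68, A_2A_3² = 130.
Since A_2A_3² = 130 < 82 + 68 = 150, the triangle is acute, so the smallest enclosing circle is the circumcircle.
Circumcentre = (-36/37, 144/37), r² = 45305/1369.
Area = π·r² = π·45305/1369 ≈ 103.966.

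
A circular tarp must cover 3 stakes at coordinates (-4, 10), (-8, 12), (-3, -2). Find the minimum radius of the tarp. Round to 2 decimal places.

Call the three points A, B, C in the order given.
Side lengths²: AB² = 20, AC² = 145, BC² = 221.
Since BC² = 221 ≥ 145 + 20 = 165, the angle opposite BC is not acute, so the smallest enclosing circle has BC as diameter.
Centre = midpoint of BC = (-5.5, 5), r² = 221/4 = 55.25.
r = √(55.25) ≈ 7.43.

7.43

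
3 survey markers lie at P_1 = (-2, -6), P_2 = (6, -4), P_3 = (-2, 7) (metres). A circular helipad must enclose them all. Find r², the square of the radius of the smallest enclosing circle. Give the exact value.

49.140625

Side lengths²: P_1P_2² = 68, P_1P_3² = 169, P_2P_3² = 185.
Since P_2P_3² = 185 < 169 + 68 = 237, the triangle is acute, so the smallest enclosing circle is the circumcircle.
Circumcentre = (0.625, 0.5), r² = 49.140625.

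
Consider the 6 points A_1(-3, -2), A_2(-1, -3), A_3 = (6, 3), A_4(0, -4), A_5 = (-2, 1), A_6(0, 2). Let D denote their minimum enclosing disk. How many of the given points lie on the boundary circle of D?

The farthest pair is A_1–A_3 with squared distance 106. The circle on this segment as diameter has centre (1.5, 0.5) and r² = 106/4 = 26.5.
Check A_2: distance² to centre = 18.5 ≤ 26.5, so it lies inside.
All remaining points lie in this disk, and no smaller disk contains both endpoints, so this is the minimum enclosing circle.
The points at distance exactly r from the centre are A_1, A_3 — 2 points.

2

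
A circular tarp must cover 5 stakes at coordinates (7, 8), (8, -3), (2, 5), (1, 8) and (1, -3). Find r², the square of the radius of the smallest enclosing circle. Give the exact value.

42.5

By Welzl's lemma the MEC is supported by two points (diametrically opposite) or three points (on a circumcircle).
The farthest pair is (8, -3)–(1, 8) with squared distance 170. The circle on this segment as diameter has centre (4.5, 2.5) and r² = 170/4 = 42.5.
Check (7, 8): distance² to centre = 36.5 ≤ 42.5, so it lies inside.
All remaining points lie in this disk, and no smaller disk contains both endpoints, so this is the minimum enclosing circle.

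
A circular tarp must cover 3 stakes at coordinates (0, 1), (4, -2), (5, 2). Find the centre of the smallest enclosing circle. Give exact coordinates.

(103/38, 17/38)

Call the three points A, B, C in the order given.
Side lengths²: AB² = 25, AC² = 26, BC² = 17.
Since AC² = 26 < 25 + 17 = 42, the triangle is acute, so the smallest enclosing circle is the circumcircle.
Circumcentre = (103/38, 17/38), r² = 5525/722.
Centre = (103/38, 17/38).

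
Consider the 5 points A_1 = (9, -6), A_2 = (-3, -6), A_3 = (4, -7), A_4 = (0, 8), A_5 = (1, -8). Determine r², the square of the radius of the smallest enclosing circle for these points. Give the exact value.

The minimum enclosing circle is determined by three boundary points: A_1, A_2, A_4.
Their circumcentre is (3, 1/28) with r² = 56785/784.
The farthest remaining point A_5 is at distance² 53761/784 ≤ 56785/784.

56785/784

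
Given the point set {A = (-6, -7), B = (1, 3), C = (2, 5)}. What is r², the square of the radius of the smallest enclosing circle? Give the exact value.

52

Side lengths²: AB² = 149, AC² = 208, BC² = 5.
Since AC² = 208 ≥ 149 + 5 = 154, the angle opposite AC is not acute, so the smallest enclosing circle has AC as diameter.
Centre = midpoint of AC = (-2, -1), r² = 208/4 = 52.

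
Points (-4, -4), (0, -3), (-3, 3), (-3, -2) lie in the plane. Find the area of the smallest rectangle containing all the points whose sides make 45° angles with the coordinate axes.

36

In coordinates u = x + y, v = x − y the rectangle is axis-aligned; the map (x,y)→(u,v) scales areas by 2.
u-values: -8, -3, 0, -5; range = 0 − (-8) = 8.
v-values: 0, 3, -6, -1; range = 3 − (-6) = 9.
Area = (8 × 9) / 2 = 36.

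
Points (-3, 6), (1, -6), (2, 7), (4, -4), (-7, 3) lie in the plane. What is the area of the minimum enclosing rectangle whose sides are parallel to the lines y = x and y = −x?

In coordinates u = x + y, v = x − y the rectangle is axis-aligned; the map (x,y)→(u,v) scales areas by 2.
u-values: 3, -5, 9, 0, -4; range = 9 − (-5) = 14.
v-values: -9, 7, -5, 8, -10; range = 8 − (-10) = 18.
Area = (14 × 18) / 2 = 126.

126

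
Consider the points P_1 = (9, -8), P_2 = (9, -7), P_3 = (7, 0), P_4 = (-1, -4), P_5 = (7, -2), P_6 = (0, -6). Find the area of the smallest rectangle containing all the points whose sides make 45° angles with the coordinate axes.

91

In coordinates u = x + y, v = x − y the rectangle is axis-aligned; the map (x,y)→(u,v) scales areas by 2.
u-values: 1, 2, 7, -5, 5, -6; range = 7 − (-6) = 13.
v-values: 17, 16, 7, 3, 9, 6; range = 17 − 3 = 14.
Area = (13 × 14) / 2 = 91.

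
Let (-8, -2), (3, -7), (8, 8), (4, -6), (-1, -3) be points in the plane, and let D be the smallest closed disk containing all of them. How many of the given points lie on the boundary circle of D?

The minimum enclosing circle is determined by three boundary points: (-8, -2), (3, -7), (8, 8).
Their circumcentre is (10/19, 41/19) with r² = 32485/361.
The farthest remaining point (4, -6) is at distance² 28381/361 ≤ 32485/361.
The points at distance exactly r from the centre are (-8, -2), (3, -7), (8, 8) — 3 points.

3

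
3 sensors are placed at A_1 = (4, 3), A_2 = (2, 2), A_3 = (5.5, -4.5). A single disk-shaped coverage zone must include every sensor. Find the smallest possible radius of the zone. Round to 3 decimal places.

3.826

Side lengths²: A_1A_2² = 5, A_1A_3² = 58.5, A_2A_3² = 54.5.
Since A_1A_3² = 58.5 < 54.5 + 5 = 59.5, the triangle is acute, so the smallest enclosing circle is the circumcircle.
Circumcentre = (51/11, -17/22), r² = 7085/484.
r = √(7085/484) ≈ 3.826.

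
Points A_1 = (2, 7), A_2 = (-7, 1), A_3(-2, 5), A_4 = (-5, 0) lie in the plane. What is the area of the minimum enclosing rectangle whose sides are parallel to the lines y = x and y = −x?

22.5

In coordinates u = x + y, v = x − y the rectangle is axis-aligned; the map (x,y)→(u,v) scales areas by 2.
u-values: 9, -6, 3, -5; range = 9 − (-6) = 15.
v-values: -5, -8, -7, -5; range = -5 − (-8) = 3.
Area = (15 × 3) / 2 = 22.5.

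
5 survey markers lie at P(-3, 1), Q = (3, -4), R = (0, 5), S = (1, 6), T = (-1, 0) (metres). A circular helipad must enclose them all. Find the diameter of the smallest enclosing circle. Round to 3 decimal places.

10.198

The farthest pair is Q–S with squared distance 104. The circle on this segment as diameter has centre (2, 1) and r² = 104/4 = 26.
Check P: distance² to centre = 25 ≤ 26, so it lies inside.
All remaining points lie in this disk, and no smaller disk contains both endpoints, so this is the minimum enclosing circle.
Diameter = 2r = 2√26 ≈ 10.198.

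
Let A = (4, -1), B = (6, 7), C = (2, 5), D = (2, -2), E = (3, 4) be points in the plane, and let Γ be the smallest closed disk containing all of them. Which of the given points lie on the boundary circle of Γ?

B, D

The minimum enclosing circle of a finite set is fixed by two of the points (as a diameter) or three (as a circumcircle).
The farthest pair is B–D with squared distance 97. The circle on this segment as diameter has centre (4, 2.5) and r² = 97/4 = 24.25.
Check A: distance² to centre = 12.25 ≤ 24.25, so it lies inside.
All remaining points lie in this disk, and no smaller disk contains both endpoints, so this is the minimum enclosing circle.
The points at distance exactly r from the centre are B, D — 2 points.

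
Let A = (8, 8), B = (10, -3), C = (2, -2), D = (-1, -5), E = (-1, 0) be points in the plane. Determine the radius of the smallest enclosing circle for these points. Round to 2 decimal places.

7.91

By Welzl's lemma the MEC is supported by two points (diametrically opposite) or three points (on a circumcircle).
The farthest pair is A–D with squared distance 250. The circle on this segment as diameter has centre (3.5, 1.5) and r² = 250/4 = 62.5.
Check B: distance² to centre = 62.5 ≤ 62.5, so it lies inside.
All remaining points lie in this disk, and no smaller disk contains both endpoints, so this is the minimum enclosing circle.
r = √(62.5) ≈ 7.91.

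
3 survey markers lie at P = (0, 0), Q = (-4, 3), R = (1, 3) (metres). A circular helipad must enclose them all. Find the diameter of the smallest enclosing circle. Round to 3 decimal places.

Side lengths²: PQ² = 25, PR² = 10, QR² = 25.
Since QR² = 25 < 25 + 10 = 35, the triangle is acute, so the smallest enclosing circle is the circumcircle.
Circumcentre = (-1.5, 13/6), r² = 125/18.
Diameter = 2r = 2√(125/18) ≈ 5.270.

5.270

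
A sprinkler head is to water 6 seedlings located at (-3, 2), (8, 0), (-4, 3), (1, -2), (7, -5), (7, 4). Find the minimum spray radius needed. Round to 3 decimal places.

6.829

By Welzl's lemma the MEC is supported by two points (diametrically opposite) or three points (on a circumcircle).
The minimum enclosing circle is determined by three boundary points: (-4, 3), (7, -5), (7, 4).
Their circumcentre is (41/22, -0.5) with r² = 11285/242.
The farthest remaining point (8, 0) is at distance² 9173/242 ≤ 11285/242.
r = √(11285/242) ≈ 6.829.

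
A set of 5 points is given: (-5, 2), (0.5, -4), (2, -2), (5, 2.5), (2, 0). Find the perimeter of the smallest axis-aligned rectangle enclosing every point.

Width = max x − min x = 5 − (-5) = 10.
Height = max y − min y = 2.5 − (-4) = 6.5.
Perimeter = 2(10 + 6.5) = 33.

33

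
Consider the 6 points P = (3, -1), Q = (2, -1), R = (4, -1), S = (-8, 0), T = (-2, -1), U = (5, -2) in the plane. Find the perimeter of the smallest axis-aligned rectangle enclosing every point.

30

Width = max x − min x = 5 − (-8) = 13.
Height = max y − min y = 0 − (-2) = 2.
Perimeter = 2(13 + 2) = 30.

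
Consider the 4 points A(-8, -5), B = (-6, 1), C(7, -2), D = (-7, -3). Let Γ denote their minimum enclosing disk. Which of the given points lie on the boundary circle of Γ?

A, C

A smallest enclosing disk is always determined by at most three of the input points on its boundary.
The farthest pair is A–C with squared distance 234. The circle on this segment as diameter has centre (-0.5, -3.5) and r² = 234/4 = 58.5.
Check B: distance² to centre = 50.5 ≤ 58.5, so it lies inside.
All remaining points lie in this disk, and no smaller disk contains both endpoints, so this is the minimum enclosing circle.
The points at distance exactly r from the centre are A, C — 2 points.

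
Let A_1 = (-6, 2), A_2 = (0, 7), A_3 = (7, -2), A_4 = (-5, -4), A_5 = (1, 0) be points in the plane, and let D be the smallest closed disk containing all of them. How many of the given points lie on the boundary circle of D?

3

By Welzl's lemma the MEC is supported by two points (diametrically opposite) or three points (on a circumcircle).
The minimum enclosing circle is determined by three boundary points: A_2, A_3, A_4.
Their circumcentre is (29/61, 9/61) with r² = 175565/3721.
The farthest remaining point A_1 is at distance² 168794/3721 ≤ 175565/3721.
The points at distance exactly r from the centre are A_2, A_3, A_4 — 3 points.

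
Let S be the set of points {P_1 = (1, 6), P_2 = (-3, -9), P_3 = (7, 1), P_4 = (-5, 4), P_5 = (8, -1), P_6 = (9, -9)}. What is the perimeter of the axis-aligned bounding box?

58

Width = max x − min x = 9 − (-5) = 14.
Height = max y − min y = 6 − (-9) = 15.
Perimeter = 2(14 + 15) = 58.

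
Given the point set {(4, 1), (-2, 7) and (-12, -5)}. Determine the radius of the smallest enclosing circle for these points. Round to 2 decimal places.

8.58

Call the three points A, B, C in the order given.
Side lengths²: AB² = 72, AC² = 292, BC² = 244.
Since AC² = 292 < 244 + 72 = 316, the triangle is acute, so the smallest enclosing circle is the circumcircle.
Circumcentre = (-47/11, -14/11), r² = 8906/121.
r = √(8906/121) ≈ 8.58.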